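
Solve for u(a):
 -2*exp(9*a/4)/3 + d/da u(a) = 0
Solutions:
 u(a) = C1 + 8*exp(9*a/4)/27


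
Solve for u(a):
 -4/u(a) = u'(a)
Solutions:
 u(a) = -sqrt(C1 - 8*a)
 u(a) = sqrt(C1 - 8*a)


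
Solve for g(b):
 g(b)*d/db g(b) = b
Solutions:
 g(b) = -sqrt(C1 + b^2)
 g(b) = sqrt(C1 + b^2)


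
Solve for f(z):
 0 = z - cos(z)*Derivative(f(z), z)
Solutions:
 f(z) = C1 + Integral(z/cos(z), z)


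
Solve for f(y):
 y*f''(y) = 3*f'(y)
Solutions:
 f(y) = C1 + C2*y^4


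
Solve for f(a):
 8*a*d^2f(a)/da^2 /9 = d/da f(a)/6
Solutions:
 f(a) = C1 + C2*a^(19/16)


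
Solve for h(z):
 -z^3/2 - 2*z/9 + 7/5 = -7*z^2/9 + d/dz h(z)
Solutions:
 h(z) = C1 - z^4/8 + 7*z^3/27 - z^2/9 + 7*z/5


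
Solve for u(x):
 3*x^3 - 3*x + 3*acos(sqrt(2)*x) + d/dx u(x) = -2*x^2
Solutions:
 u(x) = C1 - 3*x^4/4 - 2*x^3/3 + 3*x^2/2 - 3*x*acos(sqrt(2)*x) + 3*sqrt(2)*sqrt(1 - 2*x^2)/2


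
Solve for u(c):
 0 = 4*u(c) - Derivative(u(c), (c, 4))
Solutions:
 u(c) = C1*exp(-sqrt(2)*c) + C2*exp(sqrt(2)*c) + C3*sin(sqrt(2)*c) + C4*cos(sqrt(2)*c)


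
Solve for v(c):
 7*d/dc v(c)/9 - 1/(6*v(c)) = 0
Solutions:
 v(c) = -sqrt(C1 + 21*c)/7
 v(c) = sqrt(C1 + 21*c)/7


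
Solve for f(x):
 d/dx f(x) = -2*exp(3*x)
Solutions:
 f(x) = C1 - 2*exp(3*x)/3


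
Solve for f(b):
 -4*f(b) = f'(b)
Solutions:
 f(b) = C1*exp(-4*b)


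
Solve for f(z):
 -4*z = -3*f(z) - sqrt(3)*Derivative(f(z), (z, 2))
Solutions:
 f(z) = C1*sin(3^(1/4)*z) + C2*cos(3^(1/4)*z) + 4*z/3


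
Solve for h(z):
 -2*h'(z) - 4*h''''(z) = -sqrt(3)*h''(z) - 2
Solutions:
 h(z) = C1 + C2*exp(z*(3^(5/6)/(sqrt(36 - sqrt(3)) + 6)^(1/3) + 3^(2/3)*(sqrt(36 - sqrt(3)) + 6)^(1/3))/12)*sin(z*(-3^(1/6)*(sqrt(36 - sqrt(3)) + 6)^(1/3) + 3^(1/3)/(sqrt(36 - sqrt(3)) + 6)^(1/3))/4) + C3*exp(z*(3^(5/6)/(sqrt(36 - sqrt(3)) + 6)^(1/3) + 3^(2/3)*(sqrt(36 - sqrt(3)) + 6)^(1/3))/12)*cos(z*(-3^(1/6)*(sqrt(36 - sqrt(3)) + 6)^(1/3) + 3^(1/3)/(sqrt(36 - sqrt(3)) + 6)^(1/3))/4) + C4*exp(-z*(3^(5/6)/(sqrt(36 - sqrt(3)) + 6)^(1/3) + 3^(2/3)*(sqrt(36 - sqrt(3)) + 6)^(1/3))/6) + z


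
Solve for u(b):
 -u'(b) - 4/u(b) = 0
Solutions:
 u(b) = -sqrt(C1 - 8*b)
 u(b) = sqrt(C1 - 8*b)


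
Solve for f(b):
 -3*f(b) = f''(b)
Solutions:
 f(b) = C1*sin(sqrt(3)*b) + C2*cos(sqrt(3)*b)


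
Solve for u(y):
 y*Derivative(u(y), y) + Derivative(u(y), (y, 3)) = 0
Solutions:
 u(y) = C1 + Integral(C2*airyai(-y) + C3*airybi(-y), y)


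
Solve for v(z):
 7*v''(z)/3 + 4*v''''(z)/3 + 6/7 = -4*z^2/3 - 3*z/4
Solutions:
 v(z) = C1 + C2*z + C3*sin(sqrt(7)*z/2) + C4*cos(sqrt(7)*z/2) - z^4/21 - 3*z^3/56 + z^2/7


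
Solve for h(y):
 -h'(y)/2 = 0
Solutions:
 h(y) = C1


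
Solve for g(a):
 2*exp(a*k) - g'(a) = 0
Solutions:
 g(a) = C1 + 2*exp(a*k)/k


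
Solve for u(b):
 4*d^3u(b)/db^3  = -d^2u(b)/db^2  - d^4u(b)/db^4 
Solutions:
 u(b) = C1 + C2*b + C3*exp(b*(-2 + sqrt(3))) + C4*exp(-b*(sqrt(3) + 2))


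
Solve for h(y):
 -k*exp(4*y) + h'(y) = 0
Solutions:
 h(y) = C1 + k*exp(4*y)/4


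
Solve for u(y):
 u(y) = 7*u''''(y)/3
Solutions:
 u(y) = C1*exp(-3^(1/4)*7^(3/4)*y/7) + C2*exp(3^(1/4)*7^(3/4)*y/7) + C3*sin(3^(1/4)*7^(3/4)*y/7) + C4*cos(3^(1/4)*7^(3/4)*y/7)


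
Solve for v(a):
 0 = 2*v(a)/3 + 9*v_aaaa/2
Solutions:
 v(a) = (C1*sin(3^(1/4)*a/3) + C2*cos(3^(1/4)*a/3))*exp(-3^(1/4)*a/3) + (C3*sin(3^(1/4)*a/3) + C4*cos(3^(1/4)*a/3))*exp(3^(1/4)*a/3)


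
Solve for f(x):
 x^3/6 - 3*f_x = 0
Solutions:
 f(x) = C1 + x^4/72


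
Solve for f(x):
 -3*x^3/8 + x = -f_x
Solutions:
 f(x) = C1 + 3*x^4/32 - x^2/2


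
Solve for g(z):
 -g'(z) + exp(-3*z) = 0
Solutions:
 g(z) = C1 - exp(-3*z)/3


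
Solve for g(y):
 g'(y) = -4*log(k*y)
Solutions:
 g(y) = C1 - 4*y*log(k*y) + 4*y


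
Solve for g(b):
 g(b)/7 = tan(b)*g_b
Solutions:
 g(b) = C1*sin(b)^(1/7)


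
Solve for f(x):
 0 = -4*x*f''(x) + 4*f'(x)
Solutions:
 f(x) = C1 + C2*x^2


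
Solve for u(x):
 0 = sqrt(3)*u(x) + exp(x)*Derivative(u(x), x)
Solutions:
 u(x) = C1*exp(sqrt(3)*exp(-x))


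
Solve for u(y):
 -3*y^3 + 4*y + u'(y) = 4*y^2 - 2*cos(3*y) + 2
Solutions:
 u(y) = C1 + 3*y^4/4 + 4*y^3/3 - 2*y^2 + 2*y - 2*sin(3*y)/3


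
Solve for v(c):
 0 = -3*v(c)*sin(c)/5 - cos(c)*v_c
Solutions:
 v(c) = C1*cos(c)^(3/5)


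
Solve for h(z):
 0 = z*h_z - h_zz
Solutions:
 h(z) = C1 + C2*erfi(sqrt(2)*z/2)


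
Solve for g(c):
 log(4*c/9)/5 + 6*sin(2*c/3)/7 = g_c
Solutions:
 g(c) = C1 + c*log(c)/5 - 2*c*log(3)/5 - c/5 + 2*c*log(2)/5 - 9*cos(2*c/3)/7


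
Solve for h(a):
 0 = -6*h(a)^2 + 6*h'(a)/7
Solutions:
 h(a) = -1/(C1 + 7*a)


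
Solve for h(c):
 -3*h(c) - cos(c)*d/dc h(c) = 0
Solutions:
 h(c) = C1*(sin(c) - 1)^(3/2)/(sin(c) + 1)^(3/2)


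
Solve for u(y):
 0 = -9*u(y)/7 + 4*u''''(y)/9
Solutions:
 u(y) = C1*exp(-3*sqrt(2)*7^(3/4)*y/14) + C2*exp(3*sqrt(2)*7^(3/4)*y/14) + C3*sin(3*sqrt(2)*7^(3/4)*y/14) + C4*cos(3*sqrt(2)*7^(3/4)*y/14)


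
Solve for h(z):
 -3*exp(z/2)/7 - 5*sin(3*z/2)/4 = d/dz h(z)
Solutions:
 h(z) = C1 - 6*exp(z/2)/7 + 5*cos(3*z/2)/6


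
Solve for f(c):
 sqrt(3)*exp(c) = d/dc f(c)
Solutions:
 f(c) = C1 + sqrt(3)*exp(c)


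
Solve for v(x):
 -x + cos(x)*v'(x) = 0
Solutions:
 v(x) = C1 + Integral(x/cos(x), x)


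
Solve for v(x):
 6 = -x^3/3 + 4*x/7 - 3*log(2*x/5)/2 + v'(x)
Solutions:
 v(x) = C1 + x^4/12 - 2*x^2/7 + 3*x*log(x)/2 - 2*x*log(5) + x*log(2) + x*log(10)/2 + 9*x/2


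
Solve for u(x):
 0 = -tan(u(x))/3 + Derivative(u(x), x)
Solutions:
 u(x) = pi - asin(C1*exp(x/3))
 u(x) = asin(C1*exp(x/3))


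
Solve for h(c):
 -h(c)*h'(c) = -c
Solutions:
 h(c) = -sqrt(C1 + c^2)
 h(c) = sqrt(C1 + c^2)


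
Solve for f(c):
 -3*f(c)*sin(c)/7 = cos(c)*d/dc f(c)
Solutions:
 f(c) = C1*cos(c)^(3/7)


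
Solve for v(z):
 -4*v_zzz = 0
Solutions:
 v(z) = C1 + C2*z + C3*z^2


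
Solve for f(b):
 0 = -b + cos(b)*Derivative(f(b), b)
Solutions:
 f(b) = C1 + Integral(b/cos(b), b)


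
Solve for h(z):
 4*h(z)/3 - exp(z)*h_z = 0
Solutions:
 h(z) = C1*exp(-4*exp(-z)/3)


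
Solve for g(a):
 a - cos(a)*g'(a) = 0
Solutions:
 g(a) = C1 + Integral(a/cos(a), a)


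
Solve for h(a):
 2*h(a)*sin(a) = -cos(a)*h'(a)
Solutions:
 h(a) = C1*cos(a)^2


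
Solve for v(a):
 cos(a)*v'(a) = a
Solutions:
 v(a) = C1 + Integral(a/cos(a), a)


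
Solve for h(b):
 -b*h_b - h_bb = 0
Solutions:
 h(b) = C1 + C2*erf(sqrt(2)*b/2)


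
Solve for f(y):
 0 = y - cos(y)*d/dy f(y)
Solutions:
 f(y) = C1 + Integral(y/cos(y), y)


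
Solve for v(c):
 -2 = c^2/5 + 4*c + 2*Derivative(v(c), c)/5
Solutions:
 v(c) = C1 - c^3/6 - 5*c^2 - 5*c


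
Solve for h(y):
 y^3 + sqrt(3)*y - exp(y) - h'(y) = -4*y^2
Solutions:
 h(y) = C1 + y^4/4 + 4*y^3/3 + sqrt(3)*y^2/2 - exp(y)


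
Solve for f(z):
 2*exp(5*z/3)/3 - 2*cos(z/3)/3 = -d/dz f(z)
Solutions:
 f(z) = C1 - 2*exp(5*z/3)/5 + 2*sin(z/3)


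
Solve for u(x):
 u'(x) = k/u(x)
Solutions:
 u(x) = -sqrt(C1 + 2*k*x)
 u(x) = sqrt(C1 + 2*k*x)


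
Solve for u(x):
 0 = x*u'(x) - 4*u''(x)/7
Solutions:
 u(x) = C1 + C2*erfi(sqrt(14)*x/4)


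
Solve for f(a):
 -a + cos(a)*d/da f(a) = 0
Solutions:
 f(a) = C1 + Integral(a/cos(a), a)


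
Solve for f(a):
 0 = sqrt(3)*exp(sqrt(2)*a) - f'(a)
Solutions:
 f(a) = C1 + sqrt(6)*exp(sqrt(2)*a)/2


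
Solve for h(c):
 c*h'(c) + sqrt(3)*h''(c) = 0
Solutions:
 h(c) = C1 + C2*erf(sqrt(2)*3^(3/4)*c/6)


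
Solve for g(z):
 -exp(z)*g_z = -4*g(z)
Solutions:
 g(z) = C1*exp(-4*exp(-z))


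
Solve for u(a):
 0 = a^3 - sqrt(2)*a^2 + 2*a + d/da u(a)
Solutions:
 u(a) = C1 - a^4/4 + sqrt(2)*a^3/3 - a^2


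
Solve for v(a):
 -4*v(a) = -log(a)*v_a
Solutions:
 v(a) = C1*exp(4*li(a))


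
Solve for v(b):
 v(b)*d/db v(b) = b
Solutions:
 v(b) = -sqrt(C1 + b^2)
 v(b) = sqrt(C1 + b^2)


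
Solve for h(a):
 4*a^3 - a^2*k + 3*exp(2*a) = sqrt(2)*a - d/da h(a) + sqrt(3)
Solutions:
 h(a) = C1 - a^4 + a^3*k/3 + sqrt(2)*a^2/2 + sqrt(3)*a - 3*exp(2*a)/2


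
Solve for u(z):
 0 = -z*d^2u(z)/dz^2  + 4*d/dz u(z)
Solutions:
 u(z) = C1 + C2*z^5


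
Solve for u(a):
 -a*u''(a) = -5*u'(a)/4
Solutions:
 u(a) = C1 + C2*a^(9/4)


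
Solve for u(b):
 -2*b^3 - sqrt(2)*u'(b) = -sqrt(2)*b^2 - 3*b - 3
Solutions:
 u(b) = C1 - sqrt(2)*b^4/4 + b^3/3 + 3*sqrt(2)*b^2/4 + 3*sqrt(2)*b/2


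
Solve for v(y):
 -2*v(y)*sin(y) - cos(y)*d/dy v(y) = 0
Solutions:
 v(y) = C1*cos(y)^2


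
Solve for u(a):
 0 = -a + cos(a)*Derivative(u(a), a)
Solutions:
 u(a) = C1 + Integral(a/cos(a), a)


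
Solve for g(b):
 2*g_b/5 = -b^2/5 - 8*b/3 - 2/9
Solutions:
 g(b) = C1 - b^3/6 - 10*b^2/3 - 5*b/9


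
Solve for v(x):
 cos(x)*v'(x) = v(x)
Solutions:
 v(x) = C1*sqrt(sin(x) + 1)/sqrt(sin(x) - 1)


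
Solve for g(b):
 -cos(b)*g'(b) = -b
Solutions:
 g(b) = C1 + Integral(b/cos(b), b)


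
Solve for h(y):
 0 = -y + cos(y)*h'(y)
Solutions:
 h(y) = C1 + Integral(y/cos(y), y)


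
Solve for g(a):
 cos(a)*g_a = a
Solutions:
 g(a) = C1 + Integral(a/cos(a), a)


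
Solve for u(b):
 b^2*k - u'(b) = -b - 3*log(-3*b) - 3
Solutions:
 u(b) = C1 + b^3*k/3 + b^2/2 + 3*b*log(-b) + 3*b*log(3)


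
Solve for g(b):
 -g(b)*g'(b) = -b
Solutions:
 g(b) = -sqrt(C1 + b^2)
 g(b) = sqrt(C1 + b^2)


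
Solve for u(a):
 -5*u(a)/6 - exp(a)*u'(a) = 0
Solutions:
 u(a) = C1*exp(5*exp(-a)/6)


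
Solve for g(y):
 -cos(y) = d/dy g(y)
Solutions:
 g(y) = C1 - sin(y)


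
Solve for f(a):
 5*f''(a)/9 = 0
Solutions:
 f(a) = C1 + C2*a


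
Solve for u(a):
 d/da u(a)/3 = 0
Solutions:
 u(a) = C1


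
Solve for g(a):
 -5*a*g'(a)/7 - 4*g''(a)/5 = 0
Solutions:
 g(a) = C1 + C2*erf(5*sqrt(14)*a/28)


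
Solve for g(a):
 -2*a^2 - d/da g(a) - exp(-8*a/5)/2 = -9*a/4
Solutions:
 g(a) = C1 - 2*a^3/3 + 9*a^2/8 + 5*exp(-8*a/5)/16


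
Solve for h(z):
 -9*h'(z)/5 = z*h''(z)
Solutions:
 h(z) = C1 + C2/z^(4/5)


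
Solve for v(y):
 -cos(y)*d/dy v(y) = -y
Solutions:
 v(y) = C1 + Integral(y/cos(y), y)


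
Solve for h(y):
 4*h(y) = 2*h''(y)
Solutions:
 h(y) = C1*exp(-sqrt(2)*y) + C2*exp(sqrt(2)*y)


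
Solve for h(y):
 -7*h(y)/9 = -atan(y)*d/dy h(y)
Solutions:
 h(y) = C1*exp(7*Integral(1/atan(y), y)/9)


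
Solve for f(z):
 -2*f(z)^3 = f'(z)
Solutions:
 f(z) = -sqrt(2)*sqrt(-1/(C1 - 2*z))/2
 f(z) = sqrt(2)*sqrt(-1/(C1 - 2*z))/2


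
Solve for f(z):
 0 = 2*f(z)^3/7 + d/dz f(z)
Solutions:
 f(z) = -sqrt(14)*sqrt(-1/(C1 - 2*z))/2
 f(z) = sqrt(14)*sqrt(-1/(C1 - 2*z))/2


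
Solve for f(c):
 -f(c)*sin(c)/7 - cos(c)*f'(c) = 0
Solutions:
 f(c) = C1*cos(c)^(1/7)


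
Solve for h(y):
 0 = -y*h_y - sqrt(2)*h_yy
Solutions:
 h(y) = C1 + C2*erf(2^(1/4)*y/2)


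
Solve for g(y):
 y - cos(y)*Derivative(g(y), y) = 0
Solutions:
 g(y) = C1 + Integral(y/cos(y), y)


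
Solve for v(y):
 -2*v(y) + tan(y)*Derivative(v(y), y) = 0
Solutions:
 v(y) = C1*sin(y)^2


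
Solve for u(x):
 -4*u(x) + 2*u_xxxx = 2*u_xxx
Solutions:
 u(x) = C1*exp(x*(-(17 + 3*sqrt(33))^(1/3) + 2/(17 + 3*sqrt(33))^(1/3) + 4)/6)*sin(sqrt(3)*x*(2/(17 + 3*sqrt(33))^(1/3) + (17 + 3*sqrt(33))^(1/3))/6) + C2*exp(x*(-(17 + 3*sqrt(33))^(1/3) + 2/(17 + 3*sqrt(33))^(1/3) + 4)/6)*cos(sqrt(3)*x*(2/(17 + 3*sqrt(33))^(1/3) + (17 + 3*sqrt(33))^(1/3))/6) + C3*exp(-x) + C4*exp(x*(-2/(17 + 3*sqrt(33))^(1/3) + 2 + (17 + 3*sqrt(33))^(1/3))/3)


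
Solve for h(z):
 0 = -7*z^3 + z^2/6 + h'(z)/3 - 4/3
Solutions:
 h(z) = C1 + 21*z^4/4 - z^3/6 + 4*z


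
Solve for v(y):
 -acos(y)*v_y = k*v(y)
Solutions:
 v(y) = C1*exp(-k*Integral(1/acos(y), y))


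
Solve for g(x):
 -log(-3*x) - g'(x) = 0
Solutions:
 g(x) = C1 - x*log(-x) + x*(1 - log(3))


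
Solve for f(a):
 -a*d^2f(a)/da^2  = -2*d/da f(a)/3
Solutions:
 f(a) = C1 + C2*a^(5/3)


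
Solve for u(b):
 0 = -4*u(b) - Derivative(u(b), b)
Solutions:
 u(b) = C1*exp(-4*b)


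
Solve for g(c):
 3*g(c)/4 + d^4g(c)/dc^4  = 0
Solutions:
 g(c) = (C1*sin(3^(1/4)*c/2) + C2*cos(3^(1/4)*c/2))*exp(-3^(1/4)*c/2) + (C3*sin(3^(1/4)*c/2) + C4*cos(3^(1/4)*c/2))*exp(3^(1/4)*c/2)


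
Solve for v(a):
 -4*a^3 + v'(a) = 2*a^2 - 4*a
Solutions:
 v(a) = C1 + a^4 + 2*a^3/3 - 2*a^2


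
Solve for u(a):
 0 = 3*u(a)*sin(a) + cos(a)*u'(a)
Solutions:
 u(a) = C1*cos(a)^3


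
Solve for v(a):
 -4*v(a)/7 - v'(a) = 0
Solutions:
 v(a) = C1*exp(-4*a/7)


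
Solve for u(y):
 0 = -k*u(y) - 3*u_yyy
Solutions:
 u(y) = C1*exp(3^(2/3)*y*(-k)^(1/3)/3) + C2*exp(y*(-k)^(1/3)*(-3^(2/3) + 3*3^(1/6)*I)/6) + C3*exp(-y*(-k)^(1/3)*(3^(2/3) + 3*3^(1/6)*I)/6)


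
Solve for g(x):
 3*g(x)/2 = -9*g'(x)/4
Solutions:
 g(x) = C1*exp(-2*x/3)


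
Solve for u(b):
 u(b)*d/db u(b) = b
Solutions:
 u(b) = -sqrt(C1 + b^2)
 u(b) = sqrt(C1 + b^2)


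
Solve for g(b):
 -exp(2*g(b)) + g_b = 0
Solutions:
 g(b) = log(-sqrt(-1/(C1 + b))) - log(2)/2
 g(b) = log(-1/(C1 + b))/2 - log(2)/2


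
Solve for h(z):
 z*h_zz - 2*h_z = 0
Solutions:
 h(z) = C1 + C2*z^3


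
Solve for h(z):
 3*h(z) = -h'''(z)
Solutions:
 h(z) = C3*exp(-3^(1/3)*z) + (C1*sin(3^(5/6)*z/2) + C2*cos(3^(5/6)*z/2))*exp(3^(1/3)*z/2)


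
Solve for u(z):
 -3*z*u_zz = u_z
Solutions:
 u(z) = C1 + C2*z^(2/3)


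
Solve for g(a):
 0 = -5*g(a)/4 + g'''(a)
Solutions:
 g(a) = C3*exp(10^(1/3)*a/2) + (C1*sin(10^(1/3)*sqrt(3)*a/4) + C2*cos(10^(1/3)*sqrt(3)*a/4))*exp(-10^(1/3)*a/4)


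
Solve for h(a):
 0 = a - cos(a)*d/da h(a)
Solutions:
 h(a) = C1 + Integral(a/cos(a), a)


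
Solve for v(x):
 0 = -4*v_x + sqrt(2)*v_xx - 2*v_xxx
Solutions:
 v(x) = C1 + (C2*sin(sqrt(30)*x/4) + C3*cos(sqrt(30)*x/4))*exp(sqrt(2)*x/4)


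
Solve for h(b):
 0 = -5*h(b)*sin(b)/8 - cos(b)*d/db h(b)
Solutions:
 h(b) = C1*cos(b)^(5/8)


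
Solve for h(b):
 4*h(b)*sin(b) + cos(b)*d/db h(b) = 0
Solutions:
 h(b) = C1*cos(b)^4


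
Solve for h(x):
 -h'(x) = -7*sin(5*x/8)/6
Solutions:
 h(x) = C1 - 28*cos(5*x/8)/15


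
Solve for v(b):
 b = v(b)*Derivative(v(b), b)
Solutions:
 v(b) = -sqrt(C1 + b^2)
 v(b) = sqrt(C1 + b^2)


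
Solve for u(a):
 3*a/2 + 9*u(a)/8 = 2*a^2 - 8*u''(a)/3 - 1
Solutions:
 u(a) = C1*sin(3*sqrt(3)*a/8) + C2*cos(3*sqrt(3)*a/8) + 16*a^2/9 - 4*a/3 - 2264/243


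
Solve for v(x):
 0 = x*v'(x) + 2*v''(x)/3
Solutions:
 v(x) = C1 + C2*erf(sqrt(3)*x/2)


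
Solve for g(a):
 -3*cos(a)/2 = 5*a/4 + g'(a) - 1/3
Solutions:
 g(a) = C1 - 5*a^2/8 + a/3 - 3*sin(a)/2


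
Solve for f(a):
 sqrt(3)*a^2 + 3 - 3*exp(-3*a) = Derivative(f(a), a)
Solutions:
 f(a) = C1 + sqrt(3)*a^3/3 + 3*a + exp(-3*a)


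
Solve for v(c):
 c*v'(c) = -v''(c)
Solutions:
 v(c) = C1 + C2*erf(sqrt(2)*c/2)


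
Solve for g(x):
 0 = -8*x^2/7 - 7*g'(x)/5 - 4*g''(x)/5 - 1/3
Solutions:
 g(x) = C1 + C2*exp(-7*x/4) - 40*x^3/147 + 160*x^2/343 - 5555*x/7203


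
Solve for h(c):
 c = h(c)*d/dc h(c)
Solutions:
 h(c) = -sqrt(C1 + c^2)
 h(c) = sqrt(C1 + c^2)


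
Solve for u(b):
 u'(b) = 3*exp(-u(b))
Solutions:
 u(b) = log(C1 + 3*b)


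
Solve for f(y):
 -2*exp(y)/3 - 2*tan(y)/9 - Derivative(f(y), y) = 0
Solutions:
 f(y) = C1 - 2*exp(y)/3 + 2*log(cos(y))/9


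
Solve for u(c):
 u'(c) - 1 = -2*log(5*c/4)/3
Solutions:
 u(c) = C1 - 2*c*log(c)/3 + c*log(2*10^(1/3)/5) + 5*c/3


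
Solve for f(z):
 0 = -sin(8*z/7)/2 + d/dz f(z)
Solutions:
 f(z) = C1 - 7*cos(8*z/7)/16


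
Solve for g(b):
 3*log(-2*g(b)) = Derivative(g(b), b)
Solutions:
 -Integral(1/(log(-_y) + log(2)), (_y, g(b)))/3 = C1 - b


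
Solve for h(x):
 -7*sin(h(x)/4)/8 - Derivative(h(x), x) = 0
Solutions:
 7*x/8 + 2*log(cos(h(x)/4) - 1) - 2*log(cos(h(x)/4) + 1) = C1


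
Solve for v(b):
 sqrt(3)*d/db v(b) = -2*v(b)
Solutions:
 v(b) = C1*exp(-2*sqrt(3)*b/3)


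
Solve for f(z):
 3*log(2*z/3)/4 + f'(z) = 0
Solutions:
 f(z) = C1 - 3*z*log(z)/4 - 3*z*log(2)/4 + 3*z/4 + 3*z*log(3)/4


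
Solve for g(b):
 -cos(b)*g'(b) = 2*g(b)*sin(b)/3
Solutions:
 g(b) = C1*cos(b)^(2/3)


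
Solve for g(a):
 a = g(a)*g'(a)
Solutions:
 g(a) = -sqrt(C1 + a^2)
 g(a) = sqrt(C1 + a^2)


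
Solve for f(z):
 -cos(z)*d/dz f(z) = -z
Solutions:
 f(z) = C1 + Integral(z/cos(z), z)


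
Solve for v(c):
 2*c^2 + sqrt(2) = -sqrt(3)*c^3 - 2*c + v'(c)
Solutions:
 v(c) = C1 + sqrt(3)*c^4/4 + 2*c^3/3 + c^2 + sqrt(2)*c


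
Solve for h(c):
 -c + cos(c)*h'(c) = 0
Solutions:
 h(c) = C1 + Integral(c/cos(c), c)


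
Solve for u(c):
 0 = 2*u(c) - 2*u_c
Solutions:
 u(c) = C1*exp(c)


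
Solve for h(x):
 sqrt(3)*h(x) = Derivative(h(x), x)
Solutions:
 h(x) = C1*exp(sqrt(3)*x)


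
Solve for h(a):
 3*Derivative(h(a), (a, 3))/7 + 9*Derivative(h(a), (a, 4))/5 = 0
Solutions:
 h(a) = C1 + C2*a + C3*a^2 + C4*exp(-5*a/21)


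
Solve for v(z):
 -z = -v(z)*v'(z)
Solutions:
 v(z) = -sqrt(C1 + z^2)
 v(z) = sqrt(C1 + z^2)


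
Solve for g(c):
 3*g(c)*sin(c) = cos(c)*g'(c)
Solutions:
 g(c) = C1/cos(c)^3


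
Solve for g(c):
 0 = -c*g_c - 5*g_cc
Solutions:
 g(c) = C1 + C2*erf(sqrt(10)*c/10)


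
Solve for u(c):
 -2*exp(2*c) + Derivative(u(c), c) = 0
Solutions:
 u(c) = C1 + exp(2*c)


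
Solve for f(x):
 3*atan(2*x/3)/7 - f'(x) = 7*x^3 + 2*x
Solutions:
 f(x) = C1 - 7*x^4/4 - x^2 + 3*x*atan(2*x/3)/7 - 9*log(4*x^2 + 9)/28


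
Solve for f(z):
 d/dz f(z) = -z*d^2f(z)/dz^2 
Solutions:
 f(z) = C1 + C2*log(z)


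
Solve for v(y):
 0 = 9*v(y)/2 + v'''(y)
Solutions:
 v(y) = C3*exp(-6^(2/3)*y/2) + (C1*sin(3*2^(2/3)*3^(1/6)*y/4) + C2*cos(3*2^(2/3)*3^(1/6)*y/4))*exp(6^(2/3)*y/4)


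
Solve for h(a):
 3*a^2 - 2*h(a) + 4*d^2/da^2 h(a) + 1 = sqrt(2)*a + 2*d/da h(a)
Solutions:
 h(a) = C1*exp(-a/2) + C2*exp(a) + 3*a^2/2 - 3*a - sqrt(2)*a/2 + sqrt(2)/2 + 19/2


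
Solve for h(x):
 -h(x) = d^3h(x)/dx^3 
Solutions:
 h(x) = C3*exp(-x) + (C1*sin(sqrt(3)*x/2) + C2*cos(sqrt(3)*x/2))*exp(x/2)


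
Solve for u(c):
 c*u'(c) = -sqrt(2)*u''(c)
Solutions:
 u(c) = C1 + C2*erf(2^(1/4)*c/2)


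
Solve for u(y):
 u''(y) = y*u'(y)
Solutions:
 u(y) = C1 + C2*erfi(sqrt(2)*y/2)


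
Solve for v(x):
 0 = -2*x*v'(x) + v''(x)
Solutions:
 v(x) = C1 + C2*erfi(x)


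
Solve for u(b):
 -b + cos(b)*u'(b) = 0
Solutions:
 u(b) = C1 + Integral(b/cos(b), b)


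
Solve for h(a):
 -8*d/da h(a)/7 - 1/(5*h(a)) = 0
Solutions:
 h(a) = -sqrt(C1 - 35*a)/10
 h(a) = sqrt(C1 - 35*a)/10


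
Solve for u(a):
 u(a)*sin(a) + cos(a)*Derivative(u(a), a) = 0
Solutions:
 u(a) = C1*cos(a)


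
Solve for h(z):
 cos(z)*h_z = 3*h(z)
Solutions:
 h(z) = C1*(sin(z) + 1)^(3/2)/(sin(z) - 1)^(3/2)


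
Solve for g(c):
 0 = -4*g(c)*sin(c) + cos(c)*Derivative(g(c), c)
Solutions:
 g(c) = C1/cos(c)^4


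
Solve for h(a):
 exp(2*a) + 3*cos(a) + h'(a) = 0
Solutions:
 h(a) = C1 - exp(2*a)/2 - 3*sin(a)


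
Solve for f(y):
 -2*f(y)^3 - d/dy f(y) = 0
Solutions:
 f(y) = -sqrt(2)*sqrt(-1/(C1 - 2*y))/2
 f(y) = sqrt(2)*sqrt(-1/(C1 - 2*y))/2


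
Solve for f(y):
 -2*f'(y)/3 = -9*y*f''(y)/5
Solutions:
 f(y) = C1 + C2*y^(37/27)


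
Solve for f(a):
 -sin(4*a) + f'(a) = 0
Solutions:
 f(a) = C1 - cos(4*a)/4


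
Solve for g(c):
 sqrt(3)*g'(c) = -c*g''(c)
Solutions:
 g(c) = C1 + C2*c^(1 - sqrt(3))


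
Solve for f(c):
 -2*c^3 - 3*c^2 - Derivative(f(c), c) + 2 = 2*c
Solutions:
 f(c) = C1 - c^4/2 - c^3 - c^2 + 2*c


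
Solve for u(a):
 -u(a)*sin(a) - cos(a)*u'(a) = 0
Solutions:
 u(a) = C1*cos(a)


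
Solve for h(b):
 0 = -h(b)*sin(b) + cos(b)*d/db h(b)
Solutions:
 h(b) = C1/cos(b)


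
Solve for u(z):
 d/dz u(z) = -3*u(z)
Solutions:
 u(z) = C1*exp(-3*z)


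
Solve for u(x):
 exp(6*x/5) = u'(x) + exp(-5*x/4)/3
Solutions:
 u(x) = C1 + 5*exp(6*x/5)/6 + 4*exp(-5*x/4)/15


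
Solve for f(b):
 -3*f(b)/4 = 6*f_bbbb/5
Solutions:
 f(b) = (C1*sin(2^(3/4)*5^(1/4)*b/4) + C2*cos(2^(3/4)*5^(1/4)*b/4))*exp(-2^(3/4)*5^(1/4)*b/4) + (C3*sin(2^(3/4)*5^(1/4)*b/4) + C4*cos(2^(3/4)*5^(1/4)*b/4))*exp(2^(3/4)*5^(1/4)*b/4)


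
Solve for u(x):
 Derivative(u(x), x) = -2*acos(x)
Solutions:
 u(x) = C1 - 2*x*acos(x) + 2*sqrt(1 - x^2)


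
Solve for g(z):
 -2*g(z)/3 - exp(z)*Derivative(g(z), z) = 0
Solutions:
 g(z) = C1*exp(2*exp(-z)/3)


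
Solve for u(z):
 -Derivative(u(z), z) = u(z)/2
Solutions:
 u(z) = C1*exp(-z/2)


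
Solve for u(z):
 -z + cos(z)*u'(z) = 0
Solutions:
 u(z) = C1 + Integral(z/cos(z), z)


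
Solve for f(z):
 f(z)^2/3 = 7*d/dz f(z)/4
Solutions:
 f(z) = -21/(C1 + 4*z)


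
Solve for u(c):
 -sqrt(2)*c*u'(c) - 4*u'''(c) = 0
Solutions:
 u(c) = C1 + Integral(C2*airyai(-sqrt(2)*c/2) + C3*airybi(-sqrt(2)*c/2), c)


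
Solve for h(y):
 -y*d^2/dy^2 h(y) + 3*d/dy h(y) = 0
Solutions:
 h(y) = C1 + C2*y^4


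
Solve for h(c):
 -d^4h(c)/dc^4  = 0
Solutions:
 h(c) = C1 + C2*c + C3*c^2 + C4*c^3


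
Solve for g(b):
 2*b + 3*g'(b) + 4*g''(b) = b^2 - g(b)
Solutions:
 g(b) = b^2 - 8*b + (C1*sin(sqrt(7)*b/8) + C2*cos(sqrt(7)*b/8))*exp(-3*b/8) + 16


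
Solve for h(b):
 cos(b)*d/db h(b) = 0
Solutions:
 h(b) = C1


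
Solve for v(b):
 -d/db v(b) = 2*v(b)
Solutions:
 v(b) = C1*exp(-2*b)


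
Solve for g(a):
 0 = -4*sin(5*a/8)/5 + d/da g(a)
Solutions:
 g(a) = C1 - 32*cos(5*a/8)/25


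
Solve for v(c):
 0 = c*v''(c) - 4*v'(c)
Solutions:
 v(c) = C1 + C2*c^5


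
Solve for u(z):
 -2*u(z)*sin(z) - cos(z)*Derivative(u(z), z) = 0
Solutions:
 u(z) = C1*cos(z)^2


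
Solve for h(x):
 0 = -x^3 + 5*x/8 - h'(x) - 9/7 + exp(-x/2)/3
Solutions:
 h(x) = C1 - x^4/4 + 5*x^2/16 - 9*x/7 - 2*exp(-x/2)/3


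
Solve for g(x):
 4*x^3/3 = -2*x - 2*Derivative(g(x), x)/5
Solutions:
 g(x) = C1 - 5*x^4/6 - 5*x^2/2


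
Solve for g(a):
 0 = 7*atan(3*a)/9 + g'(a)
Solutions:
 g(a) = C1 - 7*a*atan(3*a)/9 + 7*log(9*a^2 + 1)/54


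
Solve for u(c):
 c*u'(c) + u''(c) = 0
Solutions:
 u(c) = C1 + C2*erf(sqrt(2)*c/2)


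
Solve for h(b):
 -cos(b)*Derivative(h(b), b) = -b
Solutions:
 h(b) = C1 + Integral(b/cos(b), b)


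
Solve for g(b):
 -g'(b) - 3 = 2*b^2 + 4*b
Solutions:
 g(b) = C1 - 2*b^3/3 - 2*b^2 - 3*b


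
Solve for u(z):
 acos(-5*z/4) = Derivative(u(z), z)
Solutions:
 u(z) = C1 + z*acos(-5*z/4) + sqrt(16 - 25*z^2)/5


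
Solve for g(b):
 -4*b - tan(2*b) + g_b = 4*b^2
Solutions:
 g(b) = C1 + 4*b^3/3 + 2*b^2 - log(cos(2*b))/2


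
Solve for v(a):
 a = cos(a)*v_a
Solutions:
 v(a) = C1 + Integral(a/cos(a), a)


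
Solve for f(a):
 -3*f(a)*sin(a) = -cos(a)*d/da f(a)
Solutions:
 f(a) = C1/cos(a)^3


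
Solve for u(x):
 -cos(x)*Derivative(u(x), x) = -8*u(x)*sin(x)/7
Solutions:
 u(x) = C1/cos(x)^(8/7)


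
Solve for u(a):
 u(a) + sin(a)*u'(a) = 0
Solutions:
 u(a) = C1*sqrt(cos(a) + 1)/sqrt(cos(a) - 1)


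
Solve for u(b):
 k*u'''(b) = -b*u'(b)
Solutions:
 u(b) = C1 + Integral(C2*airyai(b*(-1/k)^(1/3)) + C3*airybi(b*(-1/k)^(1/3)), b)


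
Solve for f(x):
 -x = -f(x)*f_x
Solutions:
 f(x) = -sqrt(C1 + x^2)
 f(x) = sqrt(C1 + x^2)


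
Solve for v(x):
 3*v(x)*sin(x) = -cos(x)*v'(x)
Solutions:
 v(x) = C1*cos(x)^3


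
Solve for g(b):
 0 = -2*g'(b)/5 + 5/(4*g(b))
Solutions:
 g(b) = -sqrt(C1 + 25*b)/2
 g(b) = sqrt(C1 + 25*b)/2


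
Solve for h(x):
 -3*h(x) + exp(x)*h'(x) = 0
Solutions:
 h(x) = C1*exp(-3*exp(-x))


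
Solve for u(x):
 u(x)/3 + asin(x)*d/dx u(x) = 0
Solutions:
 u(x) = C1*exp(-Integral(1/asin(x), x)/3)


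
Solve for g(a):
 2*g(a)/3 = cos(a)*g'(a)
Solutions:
 g(a) = C1*(sin(a) + 1)^(1/3)/(sin(a) - 1)^(1/3)


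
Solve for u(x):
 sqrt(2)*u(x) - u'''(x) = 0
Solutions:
 u(x) = C3*exp(2^(1/6)*x) + (C1*sin(2^(1/6)*sqrt(3)*x/2) + C2*cos(2^(1/6)*sqrt(3)*x/2))*exp(-2^(1/6)*x/2)


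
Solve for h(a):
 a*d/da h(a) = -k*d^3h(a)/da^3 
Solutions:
 h(a) = C1 + Integral(C2*airyai(a*(-1/k)^(1/3)) + C3*airybi(a*(-1/k)^(1/3)), a)


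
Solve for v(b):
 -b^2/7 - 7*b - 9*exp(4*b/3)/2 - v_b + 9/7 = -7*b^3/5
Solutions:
 v(b) = C1 + 7*b^4/20 - b^3/21 - 7*b^2/2 + 9*b/7 - 27*exp(4*b/3)/8


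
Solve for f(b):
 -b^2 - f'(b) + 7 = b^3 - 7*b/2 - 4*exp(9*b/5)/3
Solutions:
 f(b) = C1 - b^4/4 - b^3/3 + 7*b^2/4 + 7*b + 20*exp(9*b/5)/27


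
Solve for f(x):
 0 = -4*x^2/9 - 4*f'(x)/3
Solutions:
 f(x) = C1 - x^3/9


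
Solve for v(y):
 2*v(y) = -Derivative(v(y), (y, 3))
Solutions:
 v(y) = C3*exp(-2^(1/3)*y) + (C1*sin(2^(1/3)*sqrt(3)*y/2) + C2*cos(2^(1/3)*sqrt(3)*y/2))*exp(2^(1/3)*y/2)


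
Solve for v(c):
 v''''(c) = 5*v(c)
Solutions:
 v(c) = C1*exp(-5^(1/4)*c) + C2*exp(5^(1/4)*c) + C3*sin(5^(1/4)*c) + C4*cos(5^(1/4)*c)


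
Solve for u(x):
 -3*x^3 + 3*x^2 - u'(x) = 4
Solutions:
 u(x) = C1 - 3*x^4/4 + x^3 - 4*x


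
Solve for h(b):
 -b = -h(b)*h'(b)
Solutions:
 h(b) = -sqrt(C1 + b^2)
 h(b) = sqrt(C1 + b^2)


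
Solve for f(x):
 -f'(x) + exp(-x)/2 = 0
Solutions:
 f(x) = C1 - exp(-x)/2


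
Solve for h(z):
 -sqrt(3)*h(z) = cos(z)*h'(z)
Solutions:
 h(z) = C1*(sin(z) - 1)^(sqrt(3)/2)/(sin(z) + 1)^(sqrt(3)/2)


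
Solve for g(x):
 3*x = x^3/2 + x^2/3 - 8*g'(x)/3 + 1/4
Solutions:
 g(x) = C1 + 3*x^4/64 + x^3/24 - 9*x^2/16 + 3*x/32


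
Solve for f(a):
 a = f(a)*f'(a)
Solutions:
 f(a) = -sqrt(C1 + a^2)
 f(a) = sqrt(C1 + a^2)


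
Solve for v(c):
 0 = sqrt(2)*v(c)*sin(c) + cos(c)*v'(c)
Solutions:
 v(c) = C1*cos(c)^(sqrt(2))


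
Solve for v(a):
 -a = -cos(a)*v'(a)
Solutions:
 v(a) = C1 + Integral(a/cos(a), a)


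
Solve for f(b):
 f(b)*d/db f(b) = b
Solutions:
 f(b) = -sqrt(C1 + b^2)
 f(b) = sqrt(C1 + b^2)


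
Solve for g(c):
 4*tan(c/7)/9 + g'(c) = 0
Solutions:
 g(c) = C1 + 28*log(cos(c/7))/9


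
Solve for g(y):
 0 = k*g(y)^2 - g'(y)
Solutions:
 g(y) = -1/(C1 + k*y)


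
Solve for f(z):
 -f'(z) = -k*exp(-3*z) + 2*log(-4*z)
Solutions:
 f(z) = C1 - k*exp(-3*z)/3 - 2*z*log(-z) + 2*z*(1 - 2*log(2))


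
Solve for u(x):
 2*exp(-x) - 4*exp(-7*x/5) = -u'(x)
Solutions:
 u(x) = C1 + 2*exp(-x) - 20*exp(-7*x/5)/7


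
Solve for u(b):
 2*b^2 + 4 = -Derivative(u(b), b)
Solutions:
 u(b) = C1 - 2*b^3/3 - 4*b


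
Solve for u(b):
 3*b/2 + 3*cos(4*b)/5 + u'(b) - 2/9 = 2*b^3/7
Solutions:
 u(b) = C1 + b^4/14 - 3*b^2/4 + 2*b/9 - 3*sin(4*b)/20


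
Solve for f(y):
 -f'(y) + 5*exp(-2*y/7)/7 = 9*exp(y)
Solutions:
 f(y) = C1 - 9*exp(y) - 5*exp(-2*y/7)/2


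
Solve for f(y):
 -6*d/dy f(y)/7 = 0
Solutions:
 f(y) = C1


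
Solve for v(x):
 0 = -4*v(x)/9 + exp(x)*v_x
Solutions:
 v(x) = C1*exp(-4*exp(-x)/9)


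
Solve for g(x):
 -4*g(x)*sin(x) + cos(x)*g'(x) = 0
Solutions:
 g(x) = C1/cos(x)^4


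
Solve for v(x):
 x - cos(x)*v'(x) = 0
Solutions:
 v(x) = C1 + Integral(x/cos(x), x)


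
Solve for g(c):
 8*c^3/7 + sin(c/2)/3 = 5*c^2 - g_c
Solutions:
 g(c) = C1 - 2*c^4/7 + 5*c^3/3 + 2*cos(c/2)/3


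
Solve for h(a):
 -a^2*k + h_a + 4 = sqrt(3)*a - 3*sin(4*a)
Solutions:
 h(a) = C1 + a^3*k/3 + sqrt(3)*a^2/2 - 4*a + 3*cos(4*a)/4


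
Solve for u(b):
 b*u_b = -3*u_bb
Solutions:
 u(b) = C1 + C2*erf(sqrt(6)*b/6)


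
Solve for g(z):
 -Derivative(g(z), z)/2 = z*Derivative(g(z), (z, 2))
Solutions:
 g(z) = C1 + C2*sqrt(z)


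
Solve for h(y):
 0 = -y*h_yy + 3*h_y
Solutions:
 h(y) = C1 + C2*y^4


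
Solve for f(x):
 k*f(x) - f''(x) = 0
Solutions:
 f(x) = C1*exp(-sqrt(k)*x) + C2*exp(sqrt(k)*x)


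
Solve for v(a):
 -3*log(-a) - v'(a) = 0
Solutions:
 v(a) = C1 - 3*a*log(-a) + 3*a


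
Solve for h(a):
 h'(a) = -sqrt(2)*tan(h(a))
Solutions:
 h(a) = pi - asin(C1*exp(-sqrt(2)*a))
 h(a) = asin(C1*exp(-sqrt(2)*a))


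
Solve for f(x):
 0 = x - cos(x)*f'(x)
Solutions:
 f(x) = C1 + Integral(x/cos(x), x)


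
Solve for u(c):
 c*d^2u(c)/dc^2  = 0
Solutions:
 u(c) = C1 + C2*c


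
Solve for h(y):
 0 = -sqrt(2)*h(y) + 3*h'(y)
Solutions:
 h(y) = C1*exp(sqrt(2)*y/3)


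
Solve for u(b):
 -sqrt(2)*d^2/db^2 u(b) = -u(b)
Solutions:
 u(b) = C1*exp(-2^(3/4)*b/2) + C2*exp(2^(3/4)*b/2)


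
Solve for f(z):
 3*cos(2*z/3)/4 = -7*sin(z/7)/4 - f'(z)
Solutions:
 f(z) = C1 - 9*sin(2*z/3)/8 + 49*cos(z/7)/4


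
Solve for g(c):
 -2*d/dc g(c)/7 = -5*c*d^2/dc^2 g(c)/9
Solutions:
 g(c) = C1 + C2*c^(53/35)


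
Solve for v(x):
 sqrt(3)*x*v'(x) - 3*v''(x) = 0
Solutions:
 v(x) = C1 + C2*erfi(sqrt(2)*3^(3/4)*x/6)


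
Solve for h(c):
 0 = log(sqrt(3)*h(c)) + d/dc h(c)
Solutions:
 2*Integral(1/(2*log(_y) + log(3)), (_y, h(c))) = C1 - c


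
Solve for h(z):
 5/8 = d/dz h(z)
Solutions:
 h(z) = C1 + 5*z/8


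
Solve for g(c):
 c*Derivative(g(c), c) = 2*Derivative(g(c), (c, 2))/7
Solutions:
 g(c) = C1 + C2*erfi(sqrt(7)*c/2)


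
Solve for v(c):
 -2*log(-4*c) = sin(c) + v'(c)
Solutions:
 v(c) = C1 - 2*c*log(-c) - 4*c*log(2) + 2*c + cos(c)


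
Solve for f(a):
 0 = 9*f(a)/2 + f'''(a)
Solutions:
 f(a) = C3*exp(-6^(2/3)*a/2) + (C1*sin(3*2^(2/3)*3^(1/6)*a/4) + C2*cos(3*2^(2/3)*3^(1/6)*a/4))*exp(6^(2/3)*a/4)


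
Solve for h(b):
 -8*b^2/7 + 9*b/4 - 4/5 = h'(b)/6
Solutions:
 h(b) = C1 - 16*b^3/7 + 27*b^2/4 - 24*b/5


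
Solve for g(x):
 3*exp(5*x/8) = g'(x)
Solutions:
 g(x) = C1 + 24*exp(5*x/8)/5


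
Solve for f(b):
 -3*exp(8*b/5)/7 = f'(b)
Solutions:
 f(b) = C1 - 15*exp(8*b/5)/56


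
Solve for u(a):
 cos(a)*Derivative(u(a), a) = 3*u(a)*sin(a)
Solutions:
 u(a) = C1/cos(a)^3


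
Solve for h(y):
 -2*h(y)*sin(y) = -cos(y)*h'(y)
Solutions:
 h(y) = C1/cos(y)^2


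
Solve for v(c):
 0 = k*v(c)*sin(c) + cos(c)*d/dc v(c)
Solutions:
 v(c) = C1*exp(k*log(cos(c)))


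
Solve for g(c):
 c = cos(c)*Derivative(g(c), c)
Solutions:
 g(c) = C1 + Integral(c/cos(c), c)


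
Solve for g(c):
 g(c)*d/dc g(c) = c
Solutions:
 g(c) = -sqrt(C1 + c^2)
 g(c) = sqrt(C1 + c^2)


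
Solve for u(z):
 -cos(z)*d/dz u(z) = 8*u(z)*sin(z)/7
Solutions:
 u(z) = C1*cos(z)^(8/7)


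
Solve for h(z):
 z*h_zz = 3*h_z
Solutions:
 h(z) = C1 + C2*z^4


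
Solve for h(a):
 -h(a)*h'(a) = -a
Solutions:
 h(a) = -sqrt(C1 + a^2)
 h(a) = sqrt(C1 + a^2)


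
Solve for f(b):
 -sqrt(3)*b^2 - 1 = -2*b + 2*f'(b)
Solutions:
 f(b) = C1 - sqrt(3)*b^3/6 + b^2/2 - b/2


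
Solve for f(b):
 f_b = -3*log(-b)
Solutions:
 f(b) = C1 - 3*b*log(-b) + 3*b


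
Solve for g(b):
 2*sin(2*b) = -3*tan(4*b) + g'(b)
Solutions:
 g(b) = C1 - 3*log(cos(4*b))/4 - cos(2*b)


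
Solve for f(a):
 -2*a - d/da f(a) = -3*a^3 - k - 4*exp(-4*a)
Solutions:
 f(a) = C1 + 3*a^4/4 - a^2 + a*k - exp(-4*a)


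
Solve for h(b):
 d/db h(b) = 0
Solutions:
 h(b) = C1


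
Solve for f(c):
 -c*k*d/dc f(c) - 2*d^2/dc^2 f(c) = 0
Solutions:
 f(c) = Piecewise((-sqrt(pi)*C1*erf(c*sqrt(k)/2)/sqrt(k) - C2, (k > 0) | (k < 0)), (-C1*c - C2, True))


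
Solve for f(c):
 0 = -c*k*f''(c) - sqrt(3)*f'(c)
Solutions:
 f(c) = C1 + c^(((re(k) - sqrt(3))*re(k) + im(k)^2)/(re(k)^2 + im(k)^2))*(C2*sin(sqrt(3)*log(c)*Abs(im(k))/(re(k)^2 + im(k)^2)) + C3*cos(sqrt(3)*log(c)*im(k)/(re(k)^2 + im(k)^2)))


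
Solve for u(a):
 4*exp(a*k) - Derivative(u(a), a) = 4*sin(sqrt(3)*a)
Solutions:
 u(a) = C1 + 4*sqrt(3)*cos(sqrt(3)*a)/3 + 4*exp(a*k)/k


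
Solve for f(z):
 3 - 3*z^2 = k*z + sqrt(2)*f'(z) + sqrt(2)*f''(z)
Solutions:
 f(z) = C1 + C2*exp(-z) - sqrt(2)*k*z^2/4 + sqrt(2)*k*z/2 - sqrt(2)*z^3/2 + 3*sqrt(2)*z^2/2 - 3*sqrt(2)*z/2


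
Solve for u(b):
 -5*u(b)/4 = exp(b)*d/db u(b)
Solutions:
 u(b) = C1*exp(5*exp(-b)/4)


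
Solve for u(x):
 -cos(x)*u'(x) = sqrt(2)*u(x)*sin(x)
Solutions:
 u(x) = C1*cos(x)^(sqrt(2))


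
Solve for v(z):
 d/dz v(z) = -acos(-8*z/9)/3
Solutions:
 v(z) = C1 - z*acos(-8*z/9)/3 - sqrt(81 - 64*z^2)/24


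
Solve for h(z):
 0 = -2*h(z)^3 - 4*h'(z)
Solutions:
 h(z) = -sqrt(-1/(C1 - z))
 h(z) = sqrt(-1/(C1 - z))


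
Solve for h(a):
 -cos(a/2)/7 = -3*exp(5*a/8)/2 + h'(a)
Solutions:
 h(a) = C1 + 12*exp(5*a/8)/5 - 2*sin(a/2)/7


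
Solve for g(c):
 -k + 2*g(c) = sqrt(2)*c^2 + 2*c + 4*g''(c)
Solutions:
 g(c) = C1*exp(-sqrt(2)*c/2) + C2*exp(sqrt(2)*c/2) + sqrt(2)*c^2/2 + c + k/2 + 2*sqrt(2)


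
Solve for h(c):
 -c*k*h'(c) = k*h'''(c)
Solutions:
 h(c) = C1 + Integral(C2*airyai(-c) + C3*airybi(-c), c)


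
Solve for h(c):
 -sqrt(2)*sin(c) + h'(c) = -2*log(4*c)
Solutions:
 h(c) = C1 - 2*c*log(c) - 4*c*log(2) + 2*c - sqrt(2)*cos(c)


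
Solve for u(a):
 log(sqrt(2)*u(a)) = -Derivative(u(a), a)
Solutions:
 2*Integral(1/(2*log(_y) + log(2)), (_y, u(a))) = C1 - a


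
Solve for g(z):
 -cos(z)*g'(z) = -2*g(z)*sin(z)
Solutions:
 g(z) = C1/cos(z)^2


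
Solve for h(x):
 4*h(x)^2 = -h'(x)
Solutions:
 h(x) = 1/(C1 + 4*x)


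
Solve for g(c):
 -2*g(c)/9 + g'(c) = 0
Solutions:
 g(c) = C1*exp(2*c/9)


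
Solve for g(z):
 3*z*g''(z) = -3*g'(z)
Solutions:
 g(z) = C1 + C2*log(z)


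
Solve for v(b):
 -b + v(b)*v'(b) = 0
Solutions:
 v(b) = -sqrt(C1 + b^2)
 v(b) = sqrt(C1 + b^2)


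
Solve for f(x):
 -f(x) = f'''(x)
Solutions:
 f(x) = C3*exp(-x) + (C1*sin(sqrt(3)*x/2) + C2*cos(sqrt(3)*x/2))*exp(x/2)


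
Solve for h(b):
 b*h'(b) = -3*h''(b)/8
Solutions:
 h(b) = C1 + C2*erf(2*sqrt(3)*b/3)


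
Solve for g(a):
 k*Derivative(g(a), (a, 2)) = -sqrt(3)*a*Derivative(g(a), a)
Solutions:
 g(a) = C1 + C2*sqrt(k)*erf(sqrt(2)*3^(1/4)*a*sqrt(1/k)/2)


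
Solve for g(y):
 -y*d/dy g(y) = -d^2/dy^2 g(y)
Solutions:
 g(y) = C1 + C2*erfi(sqrt(2)*y/2)


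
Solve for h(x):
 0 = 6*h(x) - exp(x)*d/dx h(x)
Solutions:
 h(x) = C1*exp(-6*exp(-x))


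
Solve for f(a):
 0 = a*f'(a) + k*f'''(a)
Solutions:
 f(a) = C1 + Integral(C2*airyai(a*(-1/k)^(1/3)) + C3*airybi(a*(-1/k)^(1/3)), a)


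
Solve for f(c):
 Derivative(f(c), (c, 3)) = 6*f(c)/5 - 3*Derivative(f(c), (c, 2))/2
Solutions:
 f(c) = C1*exp(-c*(5*5^(1/3)/(4*sqrt(21) + 19)^(1/3) + 5^(2/3)*(4*sqrt(21) + 19)^(1/3) + 10)/20)*sin(sqrt(3)*5^(1/3)*c*(-5^(1/3)*(4*sqrt(21) + 19)^(1/3) + 5/(4*sqrt(21) + 19)^(1/3))/20) + C2*exp(-c*(5*5^(1/3)/(4*sqrt(21) + 19)^(1/3) + 5^(2/3)*(4*sqrt(21) + 19)^(1/3) + 10)/20)*cos(sqrt(3)*5^(1/3)*c*(-5^(1/3)*(4*sqrt(21) + 19)^(1/3) + 5/(4*sqrt(21) + 19)^(1/3))/20) + C3*exp(c*(-5 + 5*5^(1/3)/(4*sqrt(21) + 19)^(1/3) + 5^(2/3)*(4*sqrt(21) + 19)^(1/3))/10)


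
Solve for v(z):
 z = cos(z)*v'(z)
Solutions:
 v(z) = C1 + Integral(z/cos(z), z)


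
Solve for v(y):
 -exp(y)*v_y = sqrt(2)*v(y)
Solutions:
 v(y) = C1*exp(sqrt(2)*exp(-y))


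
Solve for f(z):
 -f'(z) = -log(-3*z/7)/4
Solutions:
 f(z) = C1 + z*log(-z)/4 + z*(-log(7) - 1 + log(3))/4


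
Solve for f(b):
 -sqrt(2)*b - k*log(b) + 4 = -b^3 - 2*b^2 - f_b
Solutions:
 f(b) = C1 - b^4/4 - 2*b^3/3 + sqrt(2)*b^2/2 + b*k*log(b) - b*k - 4*b


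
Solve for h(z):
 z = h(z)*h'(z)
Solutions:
 h(z) = -sqrt(C1 + z^2)
 h(z) = sqrt(C1 + z^2)


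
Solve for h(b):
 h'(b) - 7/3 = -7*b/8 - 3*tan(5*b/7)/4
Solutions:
 h(b) = C1 - 7*b^2/16 + 7*b/3 + 21*log(cos(5*b/7))/20


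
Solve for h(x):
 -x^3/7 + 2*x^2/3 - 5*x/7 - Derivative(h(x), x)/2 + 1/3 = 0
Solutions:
 h(x) = C1 - x^4/14 + 4*x^3/9 - 5*x^2/7 + 2*x/3


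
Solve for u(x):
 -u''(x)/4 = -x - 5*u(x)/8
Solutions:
 u(x) = C1*exp(-sqrt(10)*x/2) + C2*exp(sqrt(10)*x/2) - 8*x/5


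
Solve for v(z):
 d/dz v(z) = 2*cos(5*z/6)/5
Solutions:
 v(z) = C1 + 12*sin(5*z/6)/25


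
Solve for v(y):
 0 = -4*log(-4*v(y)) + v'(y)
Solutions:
 -Integral(1/(log(-_y) + 2*log(2)), (_y, v(y)))/4 = C1 - y


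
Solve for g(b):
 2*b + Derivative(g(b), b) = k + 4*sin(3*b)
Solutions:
 g(b) = C1 - b^2 + b*k - 4*cos(3*b)/3


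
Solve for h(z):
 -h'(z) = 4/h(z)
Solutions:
 h(z) = -sqrt(C1 - 8*z)
 h(z) = sqrt(C1 - 8*z)


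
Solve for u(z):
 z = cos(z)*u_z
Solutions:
 u(z) = C1 + Integral(z/cos(z), z)


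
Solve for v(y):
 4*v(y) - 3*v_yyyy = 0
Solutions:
 v(y) = C1*exp(-sqrt(2)*3^(3/4)*y/3) + C2*exp(sqrt(2)*3^(3/4)*y/3) + C3*sin(sqrt(2)*3^(3/4)*y/3) + C4*cos(sqrt(2)*3^(3/4)*y/3)


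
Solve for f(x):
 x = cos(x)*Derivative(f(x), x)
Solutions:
 f(x) = C1 + Integral(x/cos(x), x)


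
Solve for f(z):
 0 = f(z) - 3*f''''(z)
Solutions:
 f(z) = C1*exp(-3^(3/4)*z/3) + C2*exp(3^(3/4)*z/3) + C3*sin(3^(3/4)*z/3) + C4*cos(3^(3/4)*z/3)


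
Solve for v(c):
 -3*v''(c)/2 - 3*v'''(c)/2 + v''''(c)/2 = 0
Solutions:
 v(c) = C1 + C2*c + C3*exp(c*(3 - sqrt(21))/2) + C4*exp(c*(3 + sqrt(21))/2)


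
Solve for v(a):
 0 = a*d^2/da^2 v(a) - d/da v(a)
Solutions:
 v(a) = C1 + C2*a^2


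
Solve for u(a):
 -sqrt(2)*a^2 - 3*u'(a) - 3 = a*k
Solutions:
 u(a) = C1 - sqrt(2)*a^3/9 - a^2*k/6 - a


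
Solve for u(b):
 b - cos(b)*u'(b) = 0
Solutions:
 u(b) = C1 + Integral(b/cos(b), b)


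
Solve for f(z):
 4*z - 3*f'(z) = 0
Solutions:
 f(z) = C1 + 2*z^2/3


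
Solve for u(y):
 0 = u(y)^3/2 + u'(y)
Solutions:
 u(y) = -sqrt(-1/(C1 - y))
 u(y) = sqrt(-1/(C1 - y))


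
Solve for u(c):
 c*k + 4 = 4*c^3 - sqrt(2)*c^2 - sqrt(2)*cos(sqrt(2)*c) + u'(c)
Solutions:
 u(c) = C1 - c^4 + sqrt(2)*c^3/3 + c^2*k/2 + 4*c + sin(sqrt(2)*c)


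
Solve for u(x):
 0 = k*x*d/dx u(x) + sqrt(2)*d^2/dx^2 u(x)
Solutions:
 u(x) = Piecewise((-2^(3/4)*sqrt(pi)*C1*erf(2^(1/4)*sqrt(k)*x/2)/(2*sqrt(k)) - C2, (k > 0) | (k < 0)), (-C1*x - C2, True))


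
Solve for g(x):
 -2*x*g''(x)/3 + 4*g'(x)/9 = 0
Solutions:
 g(x) = C1 + C2*x^(5/3)


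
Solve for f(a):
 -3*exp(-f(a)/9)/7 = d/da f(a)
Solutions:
 f(a) = 9*log(C1 - a/21)


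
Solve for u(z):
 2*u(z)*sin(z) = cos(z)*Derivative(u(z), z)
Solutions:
 u(z) = C1/cos(z)^2


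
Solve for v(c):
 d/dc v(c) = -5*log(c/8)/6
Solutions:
 v(c) = C1 - 5*c*log(c)/6 + 5*c/6 + 5*c*log(2)/2


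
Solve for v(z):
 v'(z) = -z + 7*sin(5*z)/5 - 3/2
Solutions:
 v(z) = C1 - z^2/2 - 3*z/2 - 7*cos(5*z)/25


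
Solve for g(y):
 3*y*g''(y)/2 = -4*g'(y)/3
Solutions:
 g(y) = C1 + C2*y^(1/9)


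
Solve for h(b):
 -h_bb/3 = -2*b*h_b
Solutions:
 h(b) = C1 + C2*erfi(sqrt(3)*b)


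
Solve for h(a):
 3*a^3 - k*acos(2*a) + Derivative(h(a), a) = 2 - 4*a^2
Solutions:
 h(a) = C1 - 3*a^4/4 - 4*a^3/3 + 2*a + k*(a*acos(2*a) - sqrt(1 - 4*a^2)/2)


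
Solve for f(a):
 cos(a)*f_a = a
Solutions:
 f(a) = C1 + Integral(a/cos(a), a)


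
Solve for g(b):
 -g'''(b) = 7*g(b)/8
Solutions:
 g(b) = C3*exp(-7^(1/3)*b/2) + (C1*sin(sqrt(3)*7^(1/3)*b/4) + C2*cos(sqrt(3)*7^(1/3)*b/4))*exp(7^(1/3)*b/4)


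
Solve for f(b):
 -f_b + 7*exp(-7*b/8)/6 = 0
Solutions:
 f(b) = C1 - 4*exp(-7*b/8)/3


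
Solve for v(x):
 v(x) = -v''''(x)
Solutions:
 v(x) = (C1*sin(sqrt(2)*x/2) + C2*cos(sqrt(2)*x/2))*exp(-sqrt(2)*x/2) + (C3*sin(sqrt(2)*x/2) + C4*cos(sqrt(2)*x/2))*exp(sqrt(2)*x/2)


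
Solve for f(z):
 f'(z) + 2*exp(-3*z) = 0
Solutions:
 f(z) = C1 + 2*exp(-3*z)/3


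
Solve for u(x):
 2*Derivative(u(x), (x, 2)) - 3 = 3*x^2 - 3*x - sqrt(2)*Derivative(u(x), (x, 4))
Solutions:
 u(x) = C1 + C2*x + C3*sin(2^(1/4)*x) + C4*cos(2^(1/4)*x) + x^4/8 - x^3/4 + 3*x^2*(1 - sqrt(2))/4


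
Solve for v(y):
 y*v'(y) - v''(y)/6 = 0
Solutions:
 v(y) = C1 + C2*erfi(sqrt(3)*y)


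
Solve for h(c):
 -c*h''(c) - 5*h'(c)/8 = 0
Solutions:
 h(c) = C1 + C2*c^(3/8)
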